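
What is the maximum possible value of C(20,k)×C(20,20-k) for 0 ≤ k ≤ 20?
34,134,779,536

Working:
C(20,k)·C(20,20-k) = C(20,k)², maximised at the centre k = 10: C(20,10)² = 34,134,779,536.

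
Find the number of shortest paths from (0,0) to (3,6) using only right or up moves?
84

Working:
Choose 3 rights from 9 moves: C(9,3) = 84.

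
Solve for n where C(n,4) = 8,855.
23

C(n,4) = n(n−1)(n−2)(n−3)/4! is increasing in n, and n(n−1)(n−2)(n−3) = 4!·8,855 = 212,520 ≈ (n−1.5)^4 gives n ≈ 23.0. Check: C(21,4) = 5,985, C(22,4) = 7,315, C(23,4) = 8,855 ✓. So n = 23.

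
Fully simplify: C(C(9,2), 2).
630

Solution: C(9,2) = 36, then C(36, 2) = 630.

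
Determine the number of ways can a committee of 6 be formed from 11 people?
462

Explanation: C(11,6) = 11! / (6! × (11-6)!)
         = 11! / (6! × 5!)
         = 462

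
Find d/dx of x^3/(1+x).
(3x^2(1+x) - x^3)/(1+x)²

Reasoning: Quotient rule: [3x^{2}(1+x) - x^3]/(1+x)².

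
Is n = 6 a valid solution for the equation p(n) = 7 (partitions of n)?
No

Explanation: Pentagonal recurrence p(n) = p(n−1) + p(n−2) − p(n−5) − p(n−7) + …: p(6) = p(5) + p(4) − p(1) = 7 + 5 − 1 = 11, which does not equal 7.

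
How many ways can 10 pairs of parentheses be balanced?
16,796

Solution: Using the Catalan number formula: C_n = C(2n, n) / (n+1)
C_10 = C(20, 10) / (10+1)
     = 184756 / 11
     = 16,796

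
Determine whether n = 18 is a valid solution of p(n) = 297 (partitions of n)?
No

Solution: Pentagonal recurrence p(n) = p(n−1) + p(n−2) − p(n−5) − p(n−7) + …: p(18) = p(17) + p(16) − p(13) − p(11) + p(6) + p(3) = 297 + 231 − 101 − 56 + 11 + 3 = 385, which does not equal 297.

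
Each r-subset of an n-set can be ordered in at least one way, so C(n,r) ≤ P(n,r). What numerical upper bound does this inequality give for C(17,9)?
P(17,9) = 17·16·15·14·13·12·11·10·9 = 8,821,612,800, so C(17,9) ≤ 8,821,612,800. (The bound is loose by a factor of 9! = 362,880: C(17,9) = 8,821,612,800/362,880 = 24,310.)
Final answer: 8,821,612,800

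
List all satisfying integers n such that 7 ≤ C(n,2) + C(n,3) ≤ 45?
4, 5, 6

C(3,2)+C(3,3)=4; C(4,2)+C(4,3)=10; C(5,2)+C(5,3)=20; C(6,2)+C(6,3)=35; C(7,2)+C(7,3)=56. So valid n = 4, 5, 6.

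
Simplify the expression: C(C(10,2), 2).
990

C(10,2) = 45, then C(45, 2) = 990.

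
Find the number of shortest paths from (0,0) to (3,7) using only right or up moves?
120

Reasoning: Choose 3 rights from 10 moves: C(10,3) = 120.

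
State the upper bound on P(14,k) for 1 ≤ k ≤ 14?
87,178,291,200

Working:
P(14,k) increases in k, so maximum at k = 14: 14! = 87,178,291,200.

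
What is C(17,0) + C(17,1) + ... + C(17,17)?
131,072

Sum of binomial coefficients = 2^17 = 131,072.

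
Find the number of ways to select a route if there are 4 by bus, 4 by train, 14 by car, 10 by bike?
32
By the addition principle: 4 + 4 + 14 + 10 = 32.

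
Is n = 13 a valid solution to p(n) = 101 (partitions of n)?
Pentagonal recurrence p(n) = p(n−1) + p(n−2) − p(n−5) − p(n−7) + …: p(13) = p(12) + p(11) − p(8) − p(6) + p(1) = 77 + 56 − 22 − 11 + 1 = 101, which equals 101.

Answer: Yes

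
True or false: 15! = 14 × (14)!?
False

Reasoning: 15! = 15 × 14! = 1,307,674,368,000, but 14 × 14! = 1,220,496,076,800.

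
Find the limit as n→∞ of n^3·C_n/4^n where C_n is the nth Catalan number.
∞

Explanation: C_n ~ 4^n/(n^(3/2)√π), so n^3·C_n/4^n ~ n^(3 − 3/2)/√π → ∞.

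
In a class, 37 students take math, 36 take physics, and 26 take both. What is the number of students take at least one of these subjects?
|A∪B| = |A|+|B|-|A∩B| = 37+36-26 = 47.

Answer: 47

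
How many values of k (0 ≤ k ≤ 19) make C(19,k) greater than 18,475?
Row 19 is unimodal and symmetric about k=19/2. C(19,5)=11,628 ≤ 18,475; C(19,6)=27,132 > 18,475; by symmetry C(19,k) > 18,475 for k = 6..13. That's 13 - 6 + 1 = 8 values.
Final answer: 8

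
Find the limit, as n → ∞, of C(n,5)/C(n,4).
∞

Reasoning: C(n,5)/C(n,4) = (n-4)/5 → ∞ as n → ∞.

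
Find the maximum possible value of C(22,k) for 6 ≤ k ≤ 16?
705,432

Explanation: C(22,k) is maximised at the centre of the row: C(22,11) = 705,432.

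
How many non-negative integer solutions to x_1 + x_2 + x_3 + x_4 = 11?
364

Working:
C(11+4-1, 4-1) = 364.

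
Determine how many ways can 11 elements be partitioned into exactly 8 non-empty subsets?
This equals S(11,8), the Stirling number of the 2nd kind.
Using the Stirling recurrence: S(n,k) = k·S(n-1,k) + S(n-1,k-1)
S(11,8) = 8·S(10,8) + S(10,7)
         = 8·750 + 5880
         = 6000 + 5880
         = 11,880

Answer: 11,880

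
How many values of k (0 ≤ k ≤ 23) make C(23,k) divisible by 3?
6

Reasoning: Checking C(23,k) mod 3 for k = 0..23: divisible at k = 6, 7, 8, 15, 16, 17. That's 6 values.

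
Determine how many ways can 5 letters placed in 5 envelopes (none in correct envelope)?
Using D(n) = (n-1)[D(n-1) + D(n-2)]:
D(5) = (5-1) × [D(4) + D(3)]
      = 4 × [9 + 2]
      = 4 × 11
      = 44

Answer: 44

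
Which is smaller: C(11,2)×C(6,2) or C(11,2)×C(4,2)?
C(11,2)×C(6,2)=825, C(11,2)×C(4,2)=330.
Final answer: C(11,2)×C(4,2)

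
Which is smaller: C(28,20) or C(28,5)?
C(28,5)

Reasoning: C(28,20)=3,108,105, C(28,5)=98,280.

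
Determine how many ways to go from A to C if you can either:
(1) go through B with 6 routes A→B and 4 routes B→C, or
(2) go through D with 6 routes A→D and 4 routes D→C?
48

Route via B: 6×4=24. Route via D: 6×4=24. Total: 48.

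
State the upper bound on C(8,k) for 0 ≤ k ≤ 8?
70

Solution: Maximum at k = 4: C(8,4) = 70.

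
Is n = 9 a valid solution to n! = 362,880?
9! = 9·8! = 9·40,320 = 362,880, which equals 362,880.

Answer: Yes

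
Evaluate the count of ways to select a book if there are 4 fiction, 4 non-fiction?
8

Working:
By the addition principle: 4 + 4 = 8.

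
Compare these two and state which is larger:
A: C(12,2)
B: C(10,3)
B

Reasoning: A=C(12,2)=66, B=C(10,3)=120.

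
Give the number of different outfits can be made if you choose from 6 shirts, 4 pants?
By the multiplication principle: 6 × 4 = 24.

Answer: 24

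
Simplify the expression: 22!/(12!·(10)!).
646,646

Solution: This is C(22,12) = 646,646.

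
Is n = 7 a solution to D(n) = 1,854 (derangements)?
Yes

Solution: D(7) = (7-1)·[D(6) + D(5)] = 6·[265 + 44] = 1,854, which equals 1,854.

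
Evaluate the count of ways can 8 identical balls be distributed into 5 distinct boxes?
495

Working:
C(8+5-1, 5-1) = C(12, 4) = 495.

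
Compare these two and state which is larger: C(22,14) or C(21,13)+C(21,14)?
By Pascal's identity: C(22,14) = C(21,13)+C(21,14) = 319,770. Equal.
Final answer: Equal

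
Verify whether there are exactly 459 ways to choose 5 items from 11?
C(11,5) = 462 ≠ 459.

Answer: False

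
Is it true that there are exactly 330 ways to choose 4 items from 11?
True

C(11,4) = 330.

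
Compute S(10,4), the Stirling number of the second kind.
Using the Stirling recurrence: S(n,k) = k·S(n-1,k) + S(n-1,k-1)
S(10,4) = 4·S(9,4) + S(9,3)
         = 4·7770 + 3025
         = 31080 + 3025
         = 34,105

Answer: 34,105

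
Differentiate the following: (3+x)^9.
9(3+x)^8

Working:
Using the power rule: d/dx (3+x)^9 = 9(3+x)^{8}.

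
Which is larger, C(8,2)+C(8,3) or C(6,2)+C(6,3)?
First=84, Second=35.

Answer: C(8,2)+C(8,3)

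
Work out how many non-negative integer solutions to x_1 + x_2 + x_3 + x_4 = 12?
455

Explanation: C(12+4-1, 4-1) = 455.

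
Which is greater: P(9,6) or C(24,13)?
C(24,13)

P(9,6)=60,480, C(24,13)=2,496,144.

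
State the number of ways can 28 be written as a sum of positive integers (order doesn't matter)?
3,718

Solution: Pentagonal recurrence p(n) = p(n−1) + p(n−2) − p(n−5) − p(n−7) + …: p(28) = p(27) + p(26) − p(23) − p(21) + p(16) + p(13) − p(6) − p(2) = 3,010 + 2,436 − 1,255 − 792 + 231 + 101 − 11 − 2 = 3,718.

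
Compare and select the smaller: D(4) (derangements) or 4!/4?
D(4) = (4-1)·[D(3) + D(2)] = 3·[2 + 1] = 9; 4!/4 = 24/4 = 6.

Answer: 4!/4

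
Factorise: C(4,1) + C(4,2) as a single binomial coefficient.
C(5,2)

Reasoning: By Pascal's identity: C(4,1) + C(4,2) = C(5,2) = 10.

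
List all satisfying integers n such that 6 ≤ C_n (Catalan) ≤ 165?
4, 5, 6

Reasoning: C_3=5; C_4=14; C_5=42; C_6=132; C_7=429. So valid n = 4, 5, 6.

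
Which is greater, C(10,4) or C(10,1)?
C(10,4)=210, C(10,1)=10.
Final answer: C(10,4)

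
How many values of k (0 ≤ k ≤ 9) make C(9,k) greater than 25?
6

Explanation: Row 9 is unimodal and symmetric about k=9/2. C(9,1)=9 ≤ 25; C(9,2)=36 > 25; by symmetry C(9,k) > 25 for k = 2..7. That's 7 - 2 + 1 = 6 values.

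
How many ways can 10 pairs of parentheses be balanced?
16,796

Explanation: Using the Catalan number formula: C_n = C(2n, n) / (n+1)
C_10 = C(20, 10) / (10+1)
     = 184756 / 11
     = 16,796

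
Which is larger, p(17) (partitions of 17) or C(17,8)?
C(17,8)

Explanation: Pentagonal recurrence p(n) = p(n−1) + p(n−2) − p(n−5) − p(n−7) + …: p(17) = p(16) + p(15) − p(12) − p(10) + p(5) + p(2) = 231 + 176 − 77 − 42 + 7 + 2 = 297; C(17,8) = 24,310.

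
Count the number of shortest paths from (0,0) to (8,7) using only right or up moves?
6,435

Choose 8 rights from 15 moves: C(15,8) = 6,435.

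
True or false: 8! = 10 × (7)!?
False

Reasoning: 8! = 8 × 7! = 40,320, but 10 × 7! = 50,400.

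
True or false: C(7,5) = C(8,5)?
False

LHS = C(7,5) = 21; RHS = C(8,5) = 56. 21 ≠ 56, so the statement does not hold.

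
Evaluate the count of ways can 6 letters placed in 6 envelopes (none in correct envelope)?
265

Solution: Using D(n) = (n-1)[D(n-1) + D(n-2)]:
D(6) = (6-1) × [D(5) + D(4)]
      = 5 × [44 + 9]
      = 5 × 53
      = 265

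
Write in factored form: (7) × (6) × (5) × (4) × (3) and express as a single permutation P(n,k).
P(7,5) = 7!/(2)!

Working:
Product of 5 consecutive descending integers starting at 7: P(7,5) = 7!/2! = 2,520.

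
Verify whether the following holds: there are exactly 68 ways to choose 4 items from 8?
False

C(8,4) = 70 ≠ 68.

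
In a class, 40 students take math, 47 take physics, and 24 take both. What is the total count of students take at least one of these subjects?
63

Explanation: |A∪B| = |A|+|B|-|A∩B| = 40+47-24 = 63.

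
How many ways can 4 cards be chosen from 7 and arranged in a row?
840

Reasoning: P(7,4) = 7!/(7-4)! = 840.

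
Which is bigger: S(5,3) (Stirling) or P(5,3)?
P(5,3)

S(5,3) = 3·S(4,3) + S(4,2) = 3·6 + 7 = 25; P(5,3) = 60.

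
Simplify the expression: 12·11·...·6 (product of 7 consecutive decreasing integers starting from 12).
3,991,680
This is P(12,7) = 12!/(5)! = 3,991,680.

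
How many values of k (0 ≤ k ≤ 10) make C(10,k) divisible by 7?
3

Working:
Checking C(10,k) mod 7 for k = 0..10: divisible at k = 4, 5, 6. That's 3 values.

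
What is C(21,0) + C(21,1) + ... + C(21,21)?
Sum of binomial coefficients = 2^21 = 2,097,152.

Answer: 2,097,152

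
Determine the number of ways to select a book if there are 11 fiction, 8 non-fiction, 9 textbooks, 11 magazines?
39

Solution: By the addition principle: 11 + 8 + 9 + 11 = 39.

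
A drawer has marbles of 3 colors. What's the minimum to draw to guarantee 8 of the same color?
22

Working:
Worst case: 7 of each = 21. One more: 22.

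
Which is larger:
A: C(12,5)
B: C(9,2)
A

A=C(12,5)=792, B=C(9,2)=36.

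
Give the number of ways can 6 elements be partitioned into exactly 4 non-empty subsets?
65

Solution: This equals S(6,4), the Stirling number of the 2nd kind.
Using the Stirling recurrence: S(n,k) = k·S(n-1,k) + S(n-1,k-1)
S(6,4) = 4·S(5,4) + S(5,3)
         = 4·10 + 25
         = 40 + 25
         = 65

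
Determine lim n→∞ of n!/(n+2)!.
0

n!/(n+2)! = 1/[(n+1)(n+2)] → 0 as n → ∞.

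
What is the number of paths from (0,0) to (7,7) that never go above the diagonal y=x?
429

Reasoning: Counted by the Catalan number C_7: C_7 = C(14,7)/(7+1) = 3,432/8 = 429.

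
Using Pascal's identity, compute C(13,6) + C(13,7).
3,432

C(13,6) + C(13,7) = C(14,7) = 3,432.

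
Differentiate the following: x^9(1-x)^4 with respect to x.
Product rule: 9x^{8}(1-x)^{4} + x^9·(-4)(1-x)^{3}.

Answer: 9x^8(1-x)^4 - 4x^9(1-x)^3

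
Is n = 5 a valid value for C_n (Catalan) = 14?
No
C_5 = C(10,5)/(5+1) = 252/6 = 42, which does not equal 14.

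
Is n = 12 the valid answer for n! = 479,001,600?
Yes

Explanation: 12! = 12·11! = 12·39,916,800 = 479,001,600, which equals 479,001,600.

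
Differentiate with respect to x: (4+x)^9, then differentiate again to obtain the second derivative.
72(4+x)^7

First derivative: 9(4+x)^{8}. Second derivative: 9·8·(4+x)^{7} = 72(4+x)^{7}.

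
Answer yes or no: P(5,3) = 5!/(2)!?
Yes
Permutation formula P(n,k) = n!/(n-k)!: 5!/2! = 120/2 = 60 = P(5,3). The statement holds.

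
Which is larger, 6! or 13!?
13!

Solution: 6!=720, 13!=6,227,020,800. 13! > 6!.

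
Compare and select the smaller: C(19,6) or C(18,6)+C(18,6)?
C(19,6)

Solution: C(19,6)=27,132; C(18,6)+C(18,6)=18,564+18,564=37,128.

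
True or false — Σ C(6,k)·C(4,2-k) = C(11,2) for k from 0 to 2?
False
Vandermonde's identity gives C(10,2) = 45; RHS C(11,2) = 55.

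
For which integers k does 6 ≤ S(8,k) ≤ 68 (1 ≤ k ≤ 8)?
7
S(8,1)=1; S(8,2)=127; S(8,3)=966; S(8,4)=1,701; S(8,5)=1,050; S(8,6)=266; S(8,7)=28; S(8,8)=1. So valid k = 7.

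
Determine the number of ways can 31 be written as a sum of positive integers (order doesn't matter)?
Pentagonal recurrence p(n) = p(n−1) + p(n−2) − p(n−5) − p(n−7) + …: p(31) = p(30) + p(29) − p(26) − p(24) + p(19) + p(16) − p(9) − p(5) = 5,604 + 4,565 − 2,436 − 1,575 + 490 + 231 − 30 − 7 = 6,842.

Answer: 6,842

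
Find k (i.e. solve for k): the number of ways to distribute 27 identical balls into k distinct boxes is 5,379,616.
8

Explanation: Stars and bars: the count is C(27+k−1, k−1), increasing in k. k=6: C(32,5) = 201,376, k=7: C(33,6) = 1,107,568, k=8: C(34,7) = 5,379,616 ✓. So k = 8.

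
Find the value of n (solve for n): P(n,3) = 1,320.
12
P(n,3) = n(n−1)(n−2) is increasing in n; n(n−1)(n−2) ≈ (n−1)^3 = 1,320 gives n ≈ 12.0. Check: P(10,3) = 720, P(11,3) = 990, P(12,3) = 1,320 ✓. So n = 12.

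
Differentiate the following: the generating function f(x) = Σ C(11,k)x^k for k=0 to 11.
Term-by-term differentiation gives Σ k·C(11,k)x^{k-1} for k=1 to 11.
Final answer: Σ k·C(11,k)x^(k-1) for k=1 to 11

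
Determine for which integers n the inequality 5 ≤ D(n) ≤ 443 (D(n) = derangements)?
4, 5, 6

Working:
Using D(n) = (n−1)[D(n−1) + D(n−2)] with D(1)=0, D(2)=1: D(3)=2; D(4)=9; D(5)=44; D(6)=265; D(7)=1,854. So valid n = 4, 5, 6.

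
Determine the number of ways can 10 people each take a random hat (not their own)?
Using D(n) = (n-1)[D(n-1) + D(n-2)]:
D(10) = (10-1) × [D(9) + D(8)]
      = 9 × [133496 + 14833]
      = 9 × 148329
      = 1,334,961

Answer: 1,334,961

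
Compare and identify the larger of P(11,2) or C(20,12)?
P(11,2)=110, C(20,12)=125,970.

Answer: C(20,12)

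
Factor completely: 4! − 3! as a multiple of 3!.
3 × 3! = 18

Working:
4! − 3! = 4·3! − 3! = (4 − 1)·3! = 3 × 3! = 18.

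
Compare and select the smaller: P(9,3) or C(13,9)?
P(9,3)=504, C(13,9)=715.

Answer: P(9,3)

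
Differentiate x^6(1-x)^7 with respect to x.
Product rule: 6x^{5}(1-x)^{7} + x^6·(-7)(1-x)^{6}.
Final answer: 6x^5(1-x)^7 - 7x^6(1-x)^6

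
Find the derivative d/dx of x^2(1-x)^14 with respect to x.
Product rule: 2x^{1}(1-x)^{14} + x^2·(-14)(1-x)^{13}.

Answer: 2x^1(1-x)^14 - 14x^2(1-x)^13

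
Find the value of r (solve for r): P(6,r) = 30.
2

Working:
P(6,r) = 6·5·…·(6−r+1), a product of r factors. Multiplying down from 6: 6 = 6; 6·5 = 30 ✓ (2 factors). So r = 2.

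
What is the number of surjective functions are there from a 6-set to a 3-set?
540

Working:
Onto functions = 3! × S(6,3)
First compute S(6,3) via recurrence:
Using the Stirling recurrence: S(n,k) = k·S(n-1,k) + S(n-1,k-1)
S(6,3) = 3·S(5,3) + S(5,2)
         = 3·25 + 15
         = 75 + 15
         = 90
Then: 6 × 90 = 540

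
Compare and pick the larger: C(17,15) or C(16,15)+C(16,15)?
C(17,15)=136; C(16,15)+C(16,15)=16+16=32.
Final answer: C(17,15)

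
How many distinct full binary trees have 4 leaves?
Using the Catalan number formula: C_n = C(2n, n) / (n+1)
C_3 = C(6, 3) / (3+1)
     = 20 / 4
     = 5
Final answer: 5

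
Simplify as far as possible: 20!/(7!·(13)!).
77,520

Working:
This is C(20,7) = 77,520.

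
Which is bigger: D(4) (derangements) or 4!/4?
D(4)

Working:
D(4) = (4-1)·[D(3) + D(2)] = 3·[2 + 1] = 9; 4!/4 = 24/4 = 6.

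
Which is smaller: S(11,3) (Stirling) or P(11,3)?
P(11,3)

Explanation: S(11,3) = 3·S(10,3) + S(10,2) = 3·9,330 + 511 = 28,501; P(11,3) = 990.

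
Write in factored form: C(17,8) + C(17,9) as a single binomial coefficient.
C(18,9)

Working:
By Pascal's identity: C(17,8) + C(17,9) = C(18,9) = 48,620.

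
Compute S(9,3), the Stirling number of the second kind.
3,025

Working:
Using the Stirling recurrence: S(n,k) = k·S(n-1,k) + S(n-1,k-1)
S(9,3) = 3·S(8,3) + S(8,2)
         = 3·966 + 127
         = 2898 + 127
         = 3,025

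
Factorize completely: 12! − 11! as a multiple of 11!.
11 × 11! = 439,084,800

12! − 11! = 12·11! − 11! = (12 − 1)·11! = 11 × 11! = 439,084,800.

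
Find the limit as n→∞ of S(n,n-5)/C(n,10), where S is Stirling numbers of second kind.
945

Solution: The leading term of S(n,n-5) as a polynomial in n is (9)!!·C(n,10), so the ratio → (9)!! = 945.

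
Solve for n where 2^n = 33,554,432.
25

Explanation: 33,554,432 = 1,024 × 1,024 × 32 = 2^10 × 2^10 × 2^5 = 2^25, so n = 25.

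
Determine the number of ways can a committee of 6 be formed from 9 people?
84

Solution: C(9,6) = 9! / (6! × (9-6)!)
         = 9! / (6! × 3!)
         = 84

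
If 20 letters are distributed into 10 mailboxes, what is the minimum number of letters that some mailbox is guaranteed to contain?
Pigeonhole: ⌈20/10⌉ = 2.

Answer: 2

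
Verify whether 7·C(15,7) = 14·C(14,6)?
Absorption identity k·C(n,k) = n·C(n-1,k-1). LHS = 7·6435 = 45,045; RHS = 14·3003 = 42,042.

Answer: False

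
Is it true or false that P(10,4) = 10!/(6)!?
True

Permutation formula P(n,k) = n!/(n-k)!: 10!/6! = 3,628,800/720 = 5,040 = P(10,4). The statement holds.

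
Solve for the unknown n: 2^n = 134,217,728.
27
134,217,728 = 1,024 × 1,024 × 128 = 2^10 × 2^10 × 2^7 = 2^27, so n = 27.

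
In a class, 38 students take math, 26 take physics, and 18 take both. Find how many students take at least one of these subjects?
|A∪B| = |A|+|B|-|A∩B| = 38+26-18 = 46.

Answer: 46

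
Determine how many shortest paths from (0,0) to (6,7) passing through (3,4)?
700

Solution: To (3,4): C(7,3)=35. From there: C(6,3)=20. Total: 700.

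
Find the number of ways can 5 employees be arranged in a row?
120

Arrangements of 5 distinct objects: 5! = 120.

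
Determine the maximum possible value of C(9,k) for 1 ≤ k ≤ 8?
C(9,k) is maximised at the centre of the row: C(9,4) = 126.

Answer: 126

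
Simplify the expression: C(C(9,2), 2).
C(9,2) = 36, then C(36, 2) = 630.
Final answer: 630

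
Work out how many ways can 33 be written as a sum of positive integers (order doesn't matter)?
10,143

Pentagonal recurrence p(n) = p(n−1) + p(n−2) − p(n−5) − p(n−7) + …: p(33) = p(32) + p(31) − p(28) − p(26) + p(21) + p(18) − p(11) − p(7) = 8,349 + 6,842 − 3,718 − 2,436 + 792 + 385 − 56 − 15 = 10,143.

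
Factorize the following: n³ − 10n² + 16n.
n(n − 2)(n − 8)

Explanation: n³ − 10n² + 16n = n(n² − 10n + 16) = n(n − 2)(n − 8).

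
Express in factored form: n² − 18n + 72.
(n − 6)(n − 12)

Explanation: Seek roots whose sum is 18 and product is 72: (6, 12). So n² − 18n + 72 = (n − 6)(n − 12).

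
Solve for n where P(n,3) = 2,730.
15

P(n,3) = n(n−1)(n−2) is increasing in n; n(n−1)(n−2) ≈ (n−1)^3 = 2,730 gives n ≈ 15.0. Check: P(13,3) = 1,716, P(14,3) = 2,184, P(15,3) = 2,730 ✓. So n = 15.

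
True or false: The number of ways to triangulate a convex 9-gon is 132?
False
Triangulations of a convex 9-gon are counted by the Catalan number C_7: C_7 = C(14,7)/(7+1) = 3,432/8 = 429.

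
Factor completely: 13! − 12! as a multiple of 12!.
13! − 12! = 13·12! − 12! = (13 − 1)·12! = 12 × 12! = 5,748,019,200.
Final answer: 12 × 12! = 5,748,019,200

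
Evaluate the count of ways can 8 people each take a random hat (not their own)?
Using D(n) = (n-1)[D(n-1) + D(n-2)]:
D(8) = (8-1) × [D(7) + D(6)]
      = 7 × [1854 + 265]
      = 7 × 2119
      = 14,833

Answer: 14,833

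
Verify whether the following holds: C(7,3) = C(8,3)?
LHS = C(7,3) = 35; RHS = C(8,3) = 56. 35 ≠ 56, so the statement does not hold.
Final answer: False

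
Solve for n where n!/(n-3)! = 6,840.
20

Reasoning: n!/(n-3)! = n×(n-1)×(n-2), a product of 3 consecutive integers ≈ (n−1)^3. 6,840^(1/3) + 1 ≈ 20.0; check n = 20: 20×19×18 = 6,840 ✓. So n = 20.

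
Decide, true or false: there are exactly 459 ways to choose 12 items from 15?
C(15,12) = 455 ≠ 459.

Answer: False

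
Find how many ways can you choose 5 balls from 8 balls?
56

Explanation: C(8,5) = 8! / (5! × (8-5)!)
         = 8! / (5! × 3!)
         = 56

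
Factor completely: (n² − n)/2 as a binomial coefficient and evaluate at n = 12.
C(n,2); C(12,2) = 66
(n² − n)/2 = n(n−1)/2 = C(n,2). At n = 12: C(12,2) = 66.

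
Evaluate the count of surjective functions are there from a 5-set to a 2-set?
30

Solution: Onto functions = 2! × S(5,2)
First compute S(5,2) via recurrence:
Using the Stirling recurrence: S(n,k) = k·S(n-1,k) + S(n-1,k-1)
S(5,2) = 2·S(4,2) + S(4,1)
         = 2·7 + 1
         = 14 + 1
         = 15
Then: 2 × 15 = 30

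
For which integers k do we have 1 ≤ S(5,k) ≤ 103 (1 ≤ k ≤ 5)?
1, 2, 3, 4, 5

Solution: S(5,1)=1; S(5,2)=15; S(5,3)=25; S(5,4)=10; S(5,5)=1. So valid k = 1, 2, 3, 4, 5.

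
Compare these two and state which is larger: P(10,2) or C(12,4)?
C(12,4)

Reasoning: P(10,2)=90, C(12,4)=495.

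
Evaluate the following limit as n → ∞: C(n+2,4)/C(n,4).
1

Both numerator and denominator grow as n^4/4! for large n, so the ratio → 1.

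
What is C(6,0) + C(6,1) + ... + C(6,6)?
64

Explanation: Sum of binomial coefficients = 2^6 = 64.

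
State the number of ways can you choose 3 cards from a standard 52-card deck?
22,100
C(52,3) = 22,100.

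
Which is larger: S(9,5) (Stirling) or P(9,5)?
P(9,5)

S(9,5) = 5·S(8,5) + S(8,4) = 5·1,050 + 1,701 = 6,951; P(9,5) = 15,120.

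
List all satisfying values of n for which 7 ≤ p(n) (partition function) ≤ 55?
5, 6, 7, 8, 9, 10

Solution: Tabulating p(n) via p(n) = p(n−1) + p(n−2) − p(n−5) − p(n−7) + …: p(4)=5; p(5)=7; p(6)=11; p(7)=15; p(8)=22; p(9)=30; p(10)=42; p(11)=56. So valid n = 5, 6, 7, 8, 9, 10.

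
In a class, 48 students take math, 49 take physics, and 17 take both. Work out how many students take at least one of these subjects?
80

Working:
|A∪B| = |A|+|B|-|A∩B| = 48+49-17 = 80.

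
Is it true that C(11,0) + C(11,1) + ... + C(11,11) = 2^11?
Binomial theorem with x = y = 1: Σ C(11,i) = (1+1)^11 = 2^11 = 2,048. The statement holds.

Answer: True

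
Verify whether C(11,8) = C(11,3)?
True

Symmetry C(n,k) = C(n,n-k): C(11,8) = 165 and C(11,3) = 165. Both sides agree, so the statement holds.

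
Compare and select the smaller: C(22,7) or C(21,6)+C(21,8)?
C(22,7)

Explanation: C(22,7)=170,544; C(21,6)+C(21,8)=54,264+203,490=257,754.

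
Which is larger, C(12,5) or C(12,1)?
C(12,5)

Solution: C(12,5)=792, C(12,1)=12.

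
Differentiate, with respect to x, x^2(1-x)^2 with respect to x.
Product rule: 2x^{1}(1-x)^{2} + x^2·(-2)(1-x)^{1}.
Final answer: 2x^1(1-x)^2 - 2x^2(1-x)^1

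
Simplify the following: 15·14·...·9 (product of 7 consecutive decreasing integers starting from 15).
This is P(15,7) = 15!/(8)! = 32,432,400.
Final answer: 32,432,400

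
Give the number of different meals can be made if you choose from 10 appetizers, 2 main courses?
20

Reasoning: By the multiplication principle: 10 × 2 = 20.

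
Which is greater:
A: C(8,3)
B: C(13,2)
B

Solution: A=C(8,3)=56, B=C(13,2)=78.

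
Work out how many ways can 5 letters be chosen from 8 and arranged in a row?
6,720

P(8,5) = 8!/(8-5)! = 6,720.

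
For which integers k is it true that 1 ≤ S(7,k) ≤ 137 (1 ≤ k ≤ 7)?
1, 2, 6, 7

S(7,1)=1; S(7,2)=63; S(7,3)=301; S(7,4)=350; S(7,5)=140; S(7,6)=21; S(7,7)=1. So valid k = 1, 2, 6, 7.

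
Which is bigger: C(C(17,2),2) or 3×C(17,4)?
C(C(17,2),2)
C(C(17,2),2)=9,180, 3×C(17,4)=7,140.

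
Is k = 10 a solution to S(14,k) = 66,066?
No

Working:
S(14,10) = 10·S(13,10) + S(13,9) = 10·39,325 + 359,502 = 752,752, which does not equal 66,066.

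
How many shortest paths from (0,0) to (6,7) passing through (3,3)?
To (3,3): C(6,3)=20. From there: C(7,3)=35. Total: 700.
Final answer: 700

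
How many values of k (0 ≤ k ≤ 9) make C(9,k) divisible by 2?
6

Solution: Checking C(9,k) mod 2 for k = 0..9: divisible at k = 2, 3, 4, 5, 6, 7. That's 6 values.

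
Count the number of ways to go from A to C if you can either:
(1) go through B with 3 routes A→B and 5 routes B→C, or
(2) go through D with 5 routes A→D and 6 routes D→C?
45

Solution: Route via B: 3×5=15. Route via D: 5×6=30. Total: 45.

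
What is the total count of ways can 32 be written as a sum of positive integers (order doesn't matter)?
Pentagonal recurrence p(n) = p(n−1) + p(n−2) − p(n−5) − p(n−7) + …: p(32) = p(31) + p(30) − p(27) − p(25) + p(20) + p(17) − p(10) − p(6) = 6,842 + 5,604 − 3,010 − 1,958 + 627 + 297 − 42 − 11 = 8,349.

Answer: 8,349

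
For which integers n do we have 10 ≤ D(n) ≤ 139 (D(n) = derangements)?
5

Explanation: Using D(n) = (n−1)[D(n−1) + D(n−2)] with D(1)=0, D(2)=1: D(4)=9; D(5)=44; D(6)=265. So valid n = 5.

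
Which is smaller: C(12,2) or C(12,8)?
C(12,2)

C(12,2)=66, C(12,8)=495.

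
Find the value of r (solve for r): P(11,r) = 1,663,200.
7

P(11,r) = 11·10·…·(11−r+1), a product of r factors. Multiplying down from 11: 11 = 11; 11·10 = 110; 11·10·9 = 990; 11·10·9·8 = 7,920; 11·10·9·8·7 = 55,440; 11·10·9·8·7·6 = 332,640; 11·10·9·8·7·6·5 = 1,663,200 ✓ (7 factors). So r = 7.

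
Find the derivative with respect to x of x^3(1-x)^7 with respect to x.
3x^2(1-x)^7 - 7x^3(1-x)^6

Solution: Product rule: 3x^{2}(1-x)^{7} + x^3·(-7)(1-x)^{6}.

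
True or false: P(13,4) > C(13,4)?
True

Working:
P(13,4) = 17,160 and C(13,4) = 715; P(n,r) = r! × C(n,r) so P > C whenever r ≥ 2.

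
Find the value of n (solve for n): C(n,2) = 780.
40
C(n,2) = n(n−1)/2! is increasing in n, and n(n−1) = 2!·780 = 1,560 ≈ (n−0.5)^2 gives n ≈ 40.0. Check: C(38,2) = 703, C(39,2) = 741, C(40,2) = 780 ✓. So n = 40.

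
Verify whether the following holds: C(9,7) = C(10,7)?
False

Working:
LHS = C(9,7) = 36; RHS = C(10,7) = 120. 36 ≠ 120, so the statement does not hold.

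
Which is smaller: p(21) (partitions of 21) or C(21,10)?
Pentagonal recurrence p(n) = p(n−1) + p(n−2) − p(n−5) − p(n−7) + …: p(21) = p(20) + p(19) − p(16) − p(14) + p(9) + p(6) = 627 + 490 − 231 − 135 + 30 + 11 = 792; C(21,10) = 352,716.
Final answer: p(21)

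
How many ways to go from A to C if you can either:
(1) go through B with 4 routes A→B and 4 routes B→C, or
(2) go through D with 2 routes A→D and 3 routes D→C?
22

Solution: Route via B: 4×4=16. Route via D: 2×3=6. Total: 22.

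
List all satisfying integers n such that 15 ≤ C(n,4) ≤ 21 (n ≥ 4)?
6
C(5,4)=5; C(6,4)=15; C(7,4)=35. So valid n = 6.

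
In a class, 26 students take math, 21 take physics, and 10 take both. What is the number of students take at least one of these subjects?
|A∪B| = |A|+|B|-|A∩B| = 26+21-10 = 37.
Final answer: 37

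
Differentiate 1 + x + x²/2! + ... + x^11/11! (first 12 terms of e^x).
1 + x + x²/2! + ... + x^10/10!

Working:
Differentiating term by term gives the first 11 terms of e^x.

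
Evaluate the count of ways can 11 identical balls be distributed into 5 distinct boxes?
C(11+5-1, 5-1) = C(15, 4) = 1,365.

Answer: 1,365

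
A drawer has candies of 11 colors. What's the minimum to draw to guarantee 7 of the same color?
Worst case: 6 of each = 66. One more: 67.

Answer: 67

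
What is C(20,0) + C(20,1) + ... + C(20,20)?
1,048,576
Sum of binomial coefficients = 2^20 = 1,048,576.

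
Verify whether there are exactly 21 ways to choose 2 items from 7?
True
C(7,2) = 21.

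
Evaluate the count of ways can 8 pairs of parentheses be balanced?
Using the Catalan number formula: C_n = C(2n, n) / (n+1)
C_8 = C(16, 8) / (8+1)
     = 12870 / 9
     = 1,430

Answer: 1,430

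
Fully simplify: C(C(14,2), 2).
4,095
C(14,2) = 91, then C(91, 2) = 4,095.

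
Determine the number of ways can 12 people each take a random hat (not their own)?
176,214,841

Explanation: Using D(n) = (n-1)[D(n-1) + D(n-2)]:
D(12) = (12-1) × [D(11) + D(10)]
      = 11 × [14684570 + 1334961]
      = 11 × 16019531
      = 176,214,841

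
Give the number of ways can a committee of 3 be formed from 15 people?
455

Explanation: C(15,3) = 15! / (3! × (15-3)!)
         = 15! / (3! × 12!)
         = 455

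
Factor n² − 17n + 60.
(n − 5)(n − 12)

Solution: Seek roots whose sum is 17 and product is 60: (5, 12). So n² − 17n + 60 = (n − 5)(n − 12).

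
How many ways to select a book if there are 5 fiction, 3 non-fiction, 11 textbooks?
By the addition principle: 5 + 3 + 11 = 19.

Answer: 19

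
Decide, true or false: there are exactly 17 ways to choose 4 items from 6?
C(6,4) = 15 ≠ 17.

Answer: False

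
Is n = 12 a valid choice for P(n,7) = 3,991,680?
Yes

Explanation: P(12,7) = 12·11·10·9·8·7·6 = 3,991,680, which equals 3,991,680.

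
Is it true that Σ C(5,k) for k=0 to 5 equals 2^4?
False
Binomial theorem: Σ C(5,k) = (1+1)^5 = 2^5 = 32; RHS 2^4 = 16.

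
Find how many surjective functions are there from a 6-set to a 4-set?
1,560

Explanation: Onto functions = 4! × S(6,4)
First compute S(6,4) via recurrence:
Using the Stirling recurrence: S(n,k) = k·S(n-1,k) + S(n-1,k-1)
S(6,4) = 4·S(5,4) + S(5,3)
         = 4·10 + 25
         = 40 + 25
         = 65
Then: 24 × 65 = 1,560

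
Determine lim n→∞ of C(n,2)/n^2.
1/2

Solution: C(n,2) ≈ n^2/2! for large n. Limit = 1/2! = 1/2.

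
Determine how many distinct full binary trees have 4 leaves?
5

Working:
Using the Catalan number formula: C_n = C(2n, n) / (n+1)
C_3 = C(6, 3) / (3+1)
     = 20 / 4
     = 5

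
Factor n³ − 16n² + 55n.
n(n − 5)(n − 11)

Solution: n³ − 16n² + 55n = n(n² − 16n + 55) = n(n − 5)(n − 11).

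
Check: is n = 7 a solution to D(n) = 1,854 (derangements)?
D(7) = (7-1)·[D(6) + D(5)] = 6·[265 + 44] = 1,854, which equals 1,854.
Final answer: Yes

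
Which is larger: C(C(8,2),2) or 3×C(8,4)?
C(C(8,2),2)
C(C(8,2),2)=378, 3×C(8,4)=210.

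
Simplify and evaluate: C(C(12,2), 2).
C(12,2) = 66, then C(66, 2) = 2,145.

Answer: 2,145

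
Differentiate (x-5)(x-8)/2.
d/dx[(x-5)(x-8)] = (x-8) + (x-5) = 2x - 13. Dividing by 2 gives (2x - 13)/2.

Answer: (2x - 13)/2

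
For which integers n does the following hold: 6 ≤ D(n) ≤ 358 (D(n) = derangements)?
4, 5, 6

Reasoning: Using D(n) = (n−1)[D(n−1) + D(n−2)] with D(1)=0, D(2)=1: D(3)=2; D(4)=9; D(5)=44; D(6)=265; D(7)=1,854. So valid n = 4, 5, 6.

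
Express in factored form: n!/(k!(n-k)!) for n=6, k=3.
C(6,3) = 20

Working:
This is the binomial coefficient C(6,3) = 20.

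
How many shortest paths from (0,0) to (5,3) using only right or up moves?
56

Explanation: Choose 5 rights from 8 moves: C(8,5) = 56.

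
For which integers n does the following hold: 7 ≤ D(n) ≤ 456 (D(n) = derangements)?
4, 5, 6

Using D(n) = (n−1)[D(n−1) + D(n−2)] with D(1)=0, D(2)=1: D(3)=2; D(4)=9; D(5)=44; D(6)=265; D(7)=1,854. So valid n = 4, 5, 6.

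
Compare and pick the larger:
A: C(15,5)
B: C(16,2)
A=C(15,5)=3,003, B=C(16,2)=120.

Answer: A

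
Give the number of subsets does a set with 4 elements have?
Each element can be included or excluded: 2^4 = 16.
Final answer: 16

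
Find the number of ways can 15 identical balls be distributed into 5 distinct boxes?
3,876

Working:
C(15+5-1, 5-1) = C(19, 4) = 3,876.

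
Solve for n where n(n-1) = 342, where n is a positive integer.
19
n² − n − 342 = 0, so n = (1 ± √(1 + 4·342))/2 = (1 ± √1,369)/2 = (1 ± 37)/2, i.e. n = 19 or n = -18. Taking the positive root, n = 19 (check: 19×18 = 342).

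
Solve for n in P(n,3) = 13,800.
25

Reasoning: P(n,3) = n(n−1)(n−2) is increasing in n; n(n−1)(n−2) ≈ (n−1)^3 = 13,800 gives n ≈ 25.0. Check: P(23,3) = 10,626, P(24,3) = 12,144, P(25,3) = 13,800 ✓. So n = 25.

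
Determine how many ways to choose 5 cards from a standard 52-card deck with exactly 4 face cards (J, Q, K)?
19,800

Explanation: 12 face cards and 40 non-face cards: C(12,4) × C(40,1) = 495 × 40 = 19,800.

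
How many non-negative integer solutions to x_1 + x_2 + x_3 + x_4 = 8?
C(8+4-1, 4-1) = 165.
Final answer: 165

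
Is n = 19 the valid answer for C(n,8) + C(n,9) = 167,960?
Yes

Solution: C(19,8) + C(19,9) = 75,582 + 92,378 = 167,960, which equals 167,960.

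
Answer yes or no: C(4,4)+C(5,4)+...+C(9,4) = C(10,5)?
Hockey stick identity gives Σ = C(10,5) = 252; RHS C(10,5) = 252.

Answer: Yes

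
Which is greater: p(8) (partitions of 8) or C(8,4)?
C(8,4)

Reasoning: Pentagonal recurrence p(n) = p(n−1) + p(n−2) − p(n−5) − p(n−7) + …: p(8) = p(7) + p(6) − p(3) − p(1) = 15 + 11 − 3 − 1 = 22; C(8,4) = 70.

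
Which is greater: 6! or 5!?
6!

Reasoning: 6!=720, 5!=120. 6! > 5!.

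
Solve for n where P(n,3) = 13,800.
25
P(n,3) = n(n−1)(n−2) is increasing in n; n(n−1)(n−2) ≈ (n−1)^3 = 13,800 gives n ≈ 25.0. Check: P(23,3) = 10,626, P(24,3) = 12,144, P(25,3) = 13,800 ✓. So n = 25.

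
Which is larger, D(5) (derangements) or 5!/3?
D(5)
D(5) = (5-1)·[D(4) + D(3)] = 4·[9 + 2] = 44; 5!/3 = 120/3 = 40.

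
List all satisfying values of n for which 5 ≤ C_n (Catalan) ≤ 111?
3, 4, 5

Explanation: C_2=2; C_3=5; C_4=14; C_5=42; C_6=132. So valid n = 3, 4, 5.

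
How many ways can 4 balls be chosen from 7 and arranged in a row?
P(7,4) = 7!/(7-4)! = 840.
Final answer: 840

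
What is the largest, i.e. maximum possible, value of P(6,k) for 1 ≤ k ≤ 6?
720

Solution: P(6,k) increases in k, so maximum at k = 6: 6! = 720.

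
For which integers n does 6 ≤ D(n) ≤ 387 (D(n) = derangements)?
4, 5, 6

Solution: Using D(n) = (n−1)[D(n−1) + D(n−2)] with D(1)=0, D(2)=1: D(3)=2; D(4)=9; D(5)=44; D(6)=265; D(7)=1,854. So valid n = 4, 5, 6.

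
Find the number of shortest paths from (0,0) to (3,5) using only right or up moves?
Choose 3 rights from 8 moves: C(8,3) = 56.
Final answer: 56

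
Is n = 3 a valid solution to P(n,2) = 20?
No

P(3,2) = 3·2 = 6, which does not equal 20.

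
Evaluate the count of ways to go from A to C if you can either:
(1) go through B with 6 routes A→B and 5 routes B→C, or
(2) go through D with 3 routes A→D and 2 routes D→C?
36

Route via B: 6×5=30. Route via D: 3×2=6. Total: 36.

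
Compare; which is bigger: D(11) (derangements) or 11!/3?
D(11)

Working:
D(11) = (11-1)·[D(10) + D(9)] = 10·[1,334,961 + 133,496] = 14,684,570; 11!/3 = 39,916,800/3 = 13,305,600.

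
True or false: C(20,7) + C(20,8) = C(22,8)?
False
Pascal's identity gives C(21,8) = 203,490, whereas C(22,8) = 319,770.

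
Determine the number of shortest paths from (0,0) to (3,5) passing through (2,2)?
24

Solution: To (2,2): C(4,2)=6. From there: C(4,1)=4. Total: 24.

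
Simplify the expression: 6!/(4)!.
This equals 6×5 = 30.

Answer: 30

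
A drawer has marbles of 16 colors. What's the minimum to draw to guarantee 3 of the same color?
Worst case: 2 of each = 32. One more: 33.

Answer: 33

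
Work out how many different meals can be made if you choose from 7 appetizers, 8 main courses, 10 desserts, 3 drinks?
By the multiplication principle: 7 × 8 × 10 × 3 = 1,680.
Final answer: 1,680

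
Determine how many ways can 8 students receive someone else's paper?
Using D(n) = (n-1)[D(n-1) + D(n-2)]:
D(8) = (8-1) × [D(7) + D(6)]
      = 7 × [1854 + 265]
      = 7 × 2119
      = 14,833

Answer: 14,833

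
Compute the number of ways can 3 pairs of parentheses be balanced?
5

Solution: Using the Catalan number formula: C_n = C(2n, n) / (n+1)
C_3 = C(6, 3) / (3+1)
     = 20 / 4
     = 5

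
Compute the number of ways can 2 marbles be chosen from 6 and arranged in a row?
30

Reasoning: P(6,2) = 6!/(6-2)! = 30.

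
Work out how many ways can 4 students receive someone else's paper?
Using D(n) = (n-1)[D(n-1) + D(n-2)]:
D(4) = (4-1) × [D(3) + D(2)]
      = 3 × [2 + 1]
      = 3 × 3
      = 9
Final answer: 9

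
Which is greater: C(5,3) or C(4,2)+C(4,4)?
C(5,3)

Reasoning: C(5,3)=10; C(4,2)+C(4,4)=6+1=7.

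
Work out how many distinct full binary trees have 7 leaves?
132
Using the Catalan number formula: C_n = C(2n, n) / (n+1)
C_6 = C(12, 6) / (6+1)
     = 924 / 7
     = 132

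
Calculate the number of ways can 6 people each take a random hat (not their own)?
265

Explanation: Using D(n) = (n-1)[D(n-1) + D(n-2)]:
D(6) = (6-1) × [D(5) + D(4)]
      = 5 × [44 + 9]
      = 5 × 53
      = 265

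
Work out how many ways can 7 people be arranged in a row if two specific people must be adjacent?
1,440
Treat pair as unit: (7-1)! arrangements × 2 internal orders = 1,440.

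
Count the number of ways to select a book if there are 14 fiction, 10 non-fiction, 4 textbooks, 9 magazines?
37

Solution: By the addition principle: 14 + 10 + 4 + 9 = 37.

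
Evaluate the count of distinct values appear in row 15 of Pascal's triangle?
8

Working:
Row 15 has entries C(15,0)..C(15,15); by symmetry C(15,k)=C(15,15-k), giving 8 distinct values.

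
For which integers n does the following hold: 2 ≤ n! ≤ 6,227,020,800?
2, 3, 4, 5, 6, 7, 8, 9, 10, 11, 12, 13

Reasoning: n! is strictly increasing; 2! = 2 and 13! = 6,227,020,800, so valid n = 2, 3, 4, 5, 6, 7, 8, 9, 10, 11, 12, 13.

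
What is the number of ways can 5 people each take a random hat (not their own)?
44
Using D(n) = (n-1)[D(n-1) + D(n-2)]:
D(5) = (5-1) × [D(4) + D(3)]
      = 4 × [9 + 2]
      = 4 × 11
      = 44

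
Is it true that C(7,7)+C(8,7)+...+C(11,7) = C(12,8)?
Hockey stick identity gives Σ = C(12,8) = 495; RHS C(12,8) = 495.

Answer: True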